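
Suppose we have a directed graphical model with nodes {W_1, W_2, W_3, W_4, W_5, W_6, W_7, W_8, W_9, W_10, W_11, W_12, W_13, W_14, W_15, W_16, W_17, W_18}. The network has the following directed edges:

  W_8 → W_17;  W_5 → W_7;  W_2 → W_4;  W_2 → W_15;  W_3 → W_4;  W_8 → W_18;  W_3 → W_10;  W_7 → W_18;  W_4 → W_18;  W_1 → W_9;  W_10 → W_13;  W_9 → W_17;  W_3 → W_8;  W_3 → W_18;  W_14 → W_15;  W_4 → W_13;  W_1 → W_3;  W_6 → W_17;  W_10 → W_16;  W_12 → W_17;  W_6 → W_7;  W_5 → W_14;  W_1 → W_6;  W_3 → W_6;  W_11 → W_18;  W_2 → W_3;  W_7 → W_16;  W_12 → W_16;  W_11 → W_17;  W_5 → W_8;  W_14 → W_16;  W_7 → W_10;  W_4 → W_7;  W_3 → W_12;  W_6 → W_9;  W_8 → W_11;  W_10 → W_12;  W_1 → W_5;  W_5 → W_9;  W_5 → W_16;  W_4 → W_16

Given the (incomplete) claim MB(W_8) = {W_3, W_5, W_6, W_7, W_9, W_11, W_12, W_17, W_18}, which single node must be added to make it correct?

W_8 has parents W_3, W_5.
Ch(W_8) = {W_11, W_17, W_18}.
Other parents of W_8's children:
  W_11 has no other parent.
  parents(W_17) \ {W_8} = {W_6, W_9, W_11, W_12}.
  W_18 also has parents W_3, W_4, W_7, W_11.
MB(W_8) = {W_3, W_4, W_5, W_6, W_7, W_9, W_11, W_12, W_17, W_18}.
Comparing with the claimed set, W_4 is missing.

W_4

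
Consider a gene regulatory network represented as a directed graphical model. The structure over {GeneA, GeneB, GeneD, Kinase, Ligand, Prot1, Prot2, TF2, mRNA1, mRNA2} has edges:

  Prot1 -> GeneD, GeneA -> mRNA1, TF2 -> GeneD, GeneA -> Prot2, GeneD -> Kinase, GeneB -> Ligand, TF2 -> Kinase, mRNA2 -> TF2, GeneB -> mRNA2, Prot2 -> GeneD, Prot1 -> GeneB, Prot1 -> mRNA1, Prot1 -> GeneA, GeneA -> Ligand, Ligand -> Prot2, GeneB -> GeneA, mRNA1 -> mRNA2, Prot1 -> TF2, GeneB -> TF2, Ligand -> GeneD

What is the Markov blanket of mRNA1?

mRNA1's children: mRNA2.
mRNA1 has parents GeneA, Prot1.
Other parents of mRNA1's children:
  mRNA2's other parent is GeneB.
Taking the union gives {GeneA, GeneB, Prot1, mRNA2}.

{GeneA, GeneB, Prot1, mRNA2}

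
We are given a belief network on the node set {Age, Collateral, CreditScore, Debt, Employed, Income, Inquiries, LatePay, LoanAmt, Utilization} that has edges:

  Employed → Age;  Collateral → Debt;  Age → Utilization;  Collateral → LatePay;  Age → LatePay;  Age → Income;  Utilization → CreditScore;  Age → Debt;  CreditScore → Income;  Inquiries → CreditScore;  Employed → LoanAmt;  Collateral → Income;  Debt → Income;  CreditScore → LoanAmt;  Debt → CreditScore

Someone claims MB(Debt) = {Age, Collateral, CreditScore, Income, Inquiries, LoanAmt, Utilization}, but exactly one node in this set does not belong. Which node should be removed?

Pa(Debt) = {Age, Collateral}.
Children of Debt: CreditScore, Income.
Co-parents of Debt (other parents of its children):
  CreditScore: Inquiries, Utilization
  Income: Age, Collateral, CreditScore
MB(Debt) = {Age, Collateral, CreditScore, Income, Inquiries, Utilization}.
LoanAmt is neither a parent, child, nor co-parent of Debt, so it does not belong.

LoanAmt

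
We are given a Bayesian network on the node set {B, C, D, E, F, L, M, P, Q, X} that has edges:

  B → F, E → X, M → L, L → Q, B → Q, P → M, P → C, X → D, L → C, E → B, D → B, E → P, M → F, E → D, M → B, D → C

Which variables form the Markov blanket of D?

The Markov blanket of a node is its parents, its children, and the other parents of its children.
Pa(D) = {E, X}.
Ch(D) = {B, C}.
Other parents of D's children:
  B: E, M
  C: L, P
So the Markov blanket of D is {B, C, E, L, M, P, X}.

{B, C, E, L, M, P, X}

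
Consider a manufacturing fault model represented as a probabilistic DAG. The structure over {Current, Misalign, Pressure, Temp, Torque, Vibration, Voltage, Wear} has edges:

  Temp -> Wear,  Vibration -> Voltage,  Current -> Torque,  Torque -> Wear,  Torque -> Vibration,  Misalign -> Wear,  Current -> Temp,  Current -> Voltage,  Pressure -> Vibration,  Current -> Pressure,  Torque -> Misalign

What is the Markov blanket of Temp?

The Markov blanket of a node is its parents, its children, and the other parents of its children.
Temp has parent Current.
Temp has child Wear.
Parents of each child, excluding Temp:
  Wear's other parents are Misalign, Torque.
Taking the union gives {Current, Misalign, Torque, Wear}.

{Current, Misalign, Torque, Wear}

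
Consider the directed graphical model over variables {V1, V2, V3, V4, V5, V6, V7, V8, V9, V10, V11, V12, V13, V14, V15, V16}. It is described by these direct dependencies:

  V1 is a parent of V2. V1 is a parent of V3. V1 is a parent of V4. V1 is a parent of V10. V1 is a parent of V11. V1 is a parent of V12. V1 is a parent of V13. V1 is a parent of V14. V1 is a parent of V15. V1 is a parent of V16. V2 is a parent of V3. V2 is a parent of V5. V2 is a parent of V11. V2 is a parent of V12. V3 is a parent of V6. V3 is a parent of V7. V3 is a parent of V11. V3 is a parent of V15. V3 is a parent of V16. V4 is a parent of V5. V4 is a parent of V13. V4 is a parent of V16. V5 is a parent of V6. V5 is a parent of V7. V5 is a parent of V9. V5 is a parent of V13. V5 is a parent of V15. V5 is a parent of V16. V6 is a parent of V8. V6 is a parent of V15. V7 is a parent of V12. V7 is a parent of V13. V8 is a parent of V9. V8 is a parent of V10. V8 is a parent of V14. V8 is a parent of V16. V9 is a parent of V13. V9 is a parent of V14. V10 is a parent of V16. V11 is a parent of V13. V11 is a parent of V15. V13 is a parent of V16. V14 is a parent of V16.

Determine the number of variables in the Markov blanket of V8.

By definition, MB(V8) is built from V8's parents, V8's children, and the co-parents of V8.
V8 has parent V6.
Ch(V8) = {V9, V10, V14, V16}.
Co-parents of V8 (other parents of its children):
  V9: V5
  V10: V1
  V14: V1, V9
  V16: V1, V3, V4, V5, V10, V13, V14
MB(V8) = {V1, V3, V4, V5, V6, V9, V10, V13, V14, V16}, which has 10 nodes.

10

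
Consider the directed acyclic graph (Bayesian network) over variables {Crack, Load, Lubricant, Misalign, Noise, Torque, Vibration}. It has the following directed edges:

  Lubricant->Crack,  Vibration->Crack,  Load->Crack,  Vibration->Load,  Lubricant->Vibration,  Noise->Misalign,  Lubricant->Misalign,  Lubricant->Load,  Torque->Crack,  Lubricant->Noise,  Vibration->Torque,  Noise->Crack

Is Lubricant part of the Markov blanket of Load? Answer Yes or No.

Lubricant is a parent of Load.
So Lubricant ∈ MB(Load).

Yes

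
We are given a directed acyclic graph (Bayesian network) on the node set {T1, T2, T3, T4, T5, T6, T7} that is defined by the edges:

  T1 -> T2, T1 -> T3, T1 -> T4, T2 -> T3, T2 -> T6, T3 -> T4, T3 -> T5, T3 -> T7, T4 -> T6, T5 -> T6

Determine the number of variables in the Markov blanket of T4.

The Markov blanket of a node is its parents, its children, and the other parents of its children.
T4 has child T6.
T4's parents: T1, T3.
Parents of each child, excluding T4:
  T6 also has parents T2, T5.
MB(T4) = {T1, T2, T3, T5, T6}, which has 5 nodes.

5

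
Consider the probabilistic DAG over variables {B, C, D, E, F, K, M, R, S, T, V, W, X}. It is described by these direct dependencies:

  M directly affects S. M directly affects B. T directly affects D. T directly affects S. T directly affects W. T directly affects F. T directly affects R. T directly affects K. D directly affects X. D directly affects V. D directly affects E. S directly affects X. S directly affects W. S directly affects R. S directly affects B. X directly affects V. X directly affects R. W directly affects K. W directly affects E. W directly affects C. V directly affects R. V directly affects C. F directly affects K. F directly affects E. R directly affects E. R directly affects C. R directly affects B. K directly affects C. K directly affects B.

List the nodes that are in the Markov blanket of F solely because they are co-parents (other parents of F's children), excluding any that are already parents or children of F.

Children of F: E, K.
  parents(K) \ {F} = {T, W}.
  parents(E) \ {F} = {D, R, W}.
Excluding nodes already adjacent to F (E, K, T), the co-parent-only contribution is {D, R, W}.

{D, R, W}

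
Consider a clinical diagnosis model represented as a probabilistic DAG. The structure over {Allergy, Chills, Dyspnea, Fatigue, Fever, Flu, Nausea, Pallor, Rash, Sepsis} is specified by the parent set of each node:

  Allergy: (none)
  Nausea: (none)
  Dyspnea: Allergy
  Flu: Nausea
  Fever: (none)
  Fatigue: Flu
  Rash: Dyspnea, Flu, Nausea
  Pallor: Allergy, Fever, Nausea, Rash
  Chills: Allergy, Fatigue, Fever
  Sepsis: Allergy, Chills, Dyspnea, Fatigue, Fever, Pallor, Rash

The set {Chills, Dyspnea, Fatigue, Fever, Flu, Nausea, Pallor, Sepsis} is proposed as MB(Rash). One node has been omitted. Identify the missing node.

Rash has parents Dyspnea, Flu, Nausea.
Rash's children: Pallor, Sepsis.
Other parents of Rash's children:
  Pallor also has parents Allergy, Fever, Nausea.
  Sepsis also has parents Allergy, Chills, Dyspnea, Fatigue, Fever, Pallor.
MB(Rash) = {Allergy, Chills, Dyspnea, Fatigue, Fever, Flu, Nausea, Pallor, Sepsis}.
Comparing with the claimed set, Allergy is missing.

Allergy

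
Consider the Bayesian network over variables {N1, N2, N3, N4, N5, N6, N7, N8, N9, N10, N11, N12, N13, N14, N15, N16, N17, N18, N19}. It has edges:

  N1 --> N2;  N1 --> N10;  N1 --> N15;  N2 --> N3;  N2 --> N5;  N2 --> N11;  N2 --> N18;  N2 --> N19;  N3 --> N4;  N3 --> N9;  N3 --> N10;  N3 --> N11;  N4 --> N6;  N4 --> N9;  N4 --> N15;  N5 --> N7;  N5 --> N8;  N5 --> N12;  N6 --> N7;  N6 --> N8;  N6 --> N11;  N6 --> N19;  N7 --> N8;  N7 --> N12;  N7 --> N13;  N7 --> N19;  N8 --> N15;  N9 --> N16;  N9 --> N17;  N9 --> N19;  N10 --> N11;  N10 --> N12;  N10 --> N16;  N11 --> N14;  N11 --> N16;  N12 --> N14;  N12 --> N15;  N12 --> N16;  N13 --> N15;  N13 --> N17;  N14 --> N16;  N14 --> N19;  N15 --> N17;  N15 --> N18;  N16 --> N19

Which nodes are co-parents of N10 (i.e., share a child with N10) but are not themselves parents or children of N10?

Children of N10: N11, N12, N16.
  parents(N11) \ {N10} = {N2, N3, N6}.
  N12 also has parents N5, N7.
  N16's other parents are N9, N11, N12, N14.
Excluding nodes already adjacent to N10 (N1, N3, N11, N12, N16), the co-parent-only contribution is {N2, N5, N6, N7, N9, N14}.

{N2, N5, N6, N7, N9, N14}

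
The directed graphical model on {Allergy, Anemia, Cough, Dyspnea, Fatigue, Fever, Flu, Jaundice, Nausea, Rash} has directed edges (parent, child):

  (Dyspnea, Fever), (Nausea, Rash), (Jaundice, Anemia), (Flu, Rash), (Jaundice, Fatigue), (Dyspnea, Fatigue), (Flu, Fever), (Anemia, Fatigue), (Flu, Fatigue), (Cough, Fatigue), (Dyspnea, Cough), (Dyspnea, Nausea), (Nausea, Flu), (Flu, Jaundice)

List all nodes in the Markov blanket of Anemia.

Parents of Anemia: Jaundice.
Children of Anemia: Fatigue.
Parents of each child, excluding Anemia:
  Fatigue: Cough, Dyspnea, Flu, Jaundice
MB(Anemia) = {Cough, Dyspnea, Fatigue, Flu, Jaundice}.

{Cough, Dyspnea, Fatigue, Flu, Jaundice}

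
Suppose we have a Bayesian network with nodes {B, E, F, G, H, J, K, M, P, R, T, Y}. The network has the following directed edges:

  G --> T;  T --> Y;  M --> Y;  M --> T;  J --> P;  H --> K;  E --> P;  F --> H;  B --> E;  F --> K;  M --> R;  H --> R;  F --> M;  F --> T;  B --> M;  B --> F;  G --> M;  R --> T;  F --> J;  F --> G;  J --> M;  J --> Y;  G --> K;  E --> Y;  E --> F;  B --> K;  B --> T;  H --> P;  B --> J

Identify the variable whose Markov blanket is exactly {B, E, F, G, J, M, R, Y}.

The target node must have every member of {B, E, F, G, J, M, R, Y} as a parent, child, or co-parent, and no others.
Parents of T: B, F, G, M, R; children: Y; co-parents: E, J, M.
These exactly cover the given set, so the node is T.

T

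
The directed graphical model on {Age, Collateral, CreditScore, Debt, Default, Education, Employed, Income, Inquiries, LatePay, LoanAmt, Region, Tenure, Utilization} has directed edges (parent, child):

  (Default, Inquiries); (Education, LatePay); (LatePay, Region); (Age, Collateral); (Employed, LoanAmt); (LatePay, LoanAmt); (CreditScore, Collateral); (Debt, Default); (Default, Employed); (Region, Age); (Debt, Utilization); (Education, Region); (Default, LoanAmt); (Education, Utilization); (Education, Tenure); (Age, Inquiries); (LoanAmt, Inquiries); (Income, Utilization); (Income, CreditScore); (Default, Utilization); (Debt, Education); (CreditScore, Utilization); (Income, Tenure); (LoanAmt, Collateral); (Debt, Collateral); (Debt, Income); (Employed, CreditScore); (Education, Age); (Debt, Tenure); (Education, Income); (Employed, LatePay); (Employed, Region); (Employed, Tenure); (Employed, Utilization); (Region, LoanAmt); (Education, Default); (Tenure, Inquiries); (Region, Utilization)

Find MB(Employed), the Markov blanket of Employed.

{CreditScore, Debt, Default, Education, Income, LatePay, LoanAmt, Region, Tenure, Utilization}

Employed's children: CreditScore, LatePay, LoanAmt, Region, Tenure, Utilization.
Pa(Employed) = {Default}.
Parents of each child, excluding Employed:
  LatePay: Education
  Region: Education, LatePay
  LoanAmt: Default, LatePay, Region
  CreditScore: Income
  Tenure: Debt, Education, Income
  Utilization: CreditScore, Debt, Default, Education, Income, Region
So the Markov blanket of Employed is {CreditScore, Debt, Default, Education, Income, LatePay, LoanAmt, Region, Tenure, Utilization}.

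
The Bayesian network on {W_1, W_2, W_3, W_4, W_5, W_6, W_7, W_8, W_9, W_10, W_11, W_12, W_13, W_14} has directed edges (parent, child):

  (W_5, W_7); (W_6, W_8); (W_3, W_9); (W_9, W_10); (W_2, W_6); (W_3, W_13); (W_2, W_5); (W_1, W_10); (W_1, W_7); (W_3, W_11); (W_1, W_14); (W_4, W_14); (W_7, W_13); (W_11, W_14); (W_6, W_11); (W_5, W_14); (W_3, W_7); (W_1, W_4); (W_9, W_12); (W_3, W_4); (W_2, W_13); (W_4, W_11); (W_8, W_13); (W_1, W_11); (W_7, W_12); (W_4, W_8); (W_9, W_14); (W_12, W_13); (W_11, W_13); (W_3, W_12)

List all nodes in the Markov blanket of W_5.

{W_1, W_2, W_3, W_4, W_7, W_9, W_11, W_14}

Children of W_5: W_7, W_14.
Parents of W_5: W_2.
Other parents of W_5's children:
  W_7 also has parents W_1, W_3.
  parents(W_14) \ {W_5} = {W_1, W_4, W_9, W_11}.
Taking the union gives {W_1, W_2, W_3, W_4, W_7, W_9, W_11, W_14}.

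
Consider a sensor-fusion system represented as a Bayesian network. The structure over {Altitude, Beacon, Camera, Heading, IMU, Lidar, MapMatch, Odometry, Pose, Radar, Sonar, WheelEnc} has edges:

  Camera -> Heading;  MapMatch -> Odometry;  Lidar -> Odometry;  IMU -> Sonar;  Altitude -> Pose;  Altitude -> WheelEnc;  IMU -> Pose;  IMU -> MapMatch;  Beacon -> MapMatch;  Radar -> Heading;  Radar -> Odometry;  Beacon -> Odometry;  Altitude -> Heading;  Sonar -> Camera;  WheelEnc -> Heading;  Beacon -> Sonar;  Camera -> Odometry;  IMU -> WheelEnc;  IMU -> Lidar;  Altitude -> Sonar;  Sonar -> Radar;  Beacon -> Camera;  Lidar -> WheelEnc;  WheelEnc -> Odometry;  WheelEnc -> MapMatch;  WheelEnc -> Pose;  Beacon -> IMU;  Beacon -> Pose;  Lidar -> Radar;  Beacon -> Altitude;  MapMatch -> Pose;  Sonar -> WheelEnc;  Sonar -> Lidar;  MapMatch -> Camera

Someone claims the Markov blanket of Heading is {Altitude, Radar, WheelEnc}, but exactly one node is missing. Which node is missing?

Camera

Recall MB(v) = parents ∪ children ∪ spouses, where spouses are the other parents of v's children.
Heading has parents Altitude, Camera, Radar, WheelEnc.
Heading has no children.
With no children, Heading has no spouses; the co-parent set is empty.
MB(Heading) = {Altitude, Camera, Radar, WheelEnc}.
Comparing with the claimed set, Camera is missing.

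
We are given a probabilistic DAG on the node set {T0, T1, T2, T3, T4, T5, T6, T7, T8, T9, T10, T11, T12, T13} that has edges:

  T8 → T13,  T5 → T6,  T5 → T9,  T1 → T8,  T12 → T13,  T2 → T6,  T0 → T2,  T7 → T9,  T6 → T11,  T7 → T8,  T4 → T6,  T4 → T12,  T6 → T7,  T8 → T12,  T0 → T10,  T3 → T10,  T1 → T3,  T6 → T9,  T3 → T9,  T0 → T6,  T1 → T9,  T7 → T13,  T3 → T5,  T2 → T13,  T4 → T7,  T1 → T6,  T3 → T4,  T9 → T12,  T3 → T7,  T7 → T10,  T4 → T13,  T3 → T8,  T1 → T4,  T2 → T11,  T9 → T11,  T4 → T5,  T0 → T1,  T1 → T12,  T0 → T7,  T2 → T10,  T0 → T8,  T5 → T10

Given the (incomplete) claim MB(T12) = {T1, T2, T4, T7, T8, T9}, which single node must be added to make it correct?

T13

T12 has parents T1, T4, T8, T9.
Children of T12: T13.
Co-parents of T12 (other parents of its children):
  T13's other parents are T2, T4, T7, T8.
MB(T12) = {T1, T2, T4, T7, T8, T9, T13}.
Comparing with the claimed set, T13 is missing.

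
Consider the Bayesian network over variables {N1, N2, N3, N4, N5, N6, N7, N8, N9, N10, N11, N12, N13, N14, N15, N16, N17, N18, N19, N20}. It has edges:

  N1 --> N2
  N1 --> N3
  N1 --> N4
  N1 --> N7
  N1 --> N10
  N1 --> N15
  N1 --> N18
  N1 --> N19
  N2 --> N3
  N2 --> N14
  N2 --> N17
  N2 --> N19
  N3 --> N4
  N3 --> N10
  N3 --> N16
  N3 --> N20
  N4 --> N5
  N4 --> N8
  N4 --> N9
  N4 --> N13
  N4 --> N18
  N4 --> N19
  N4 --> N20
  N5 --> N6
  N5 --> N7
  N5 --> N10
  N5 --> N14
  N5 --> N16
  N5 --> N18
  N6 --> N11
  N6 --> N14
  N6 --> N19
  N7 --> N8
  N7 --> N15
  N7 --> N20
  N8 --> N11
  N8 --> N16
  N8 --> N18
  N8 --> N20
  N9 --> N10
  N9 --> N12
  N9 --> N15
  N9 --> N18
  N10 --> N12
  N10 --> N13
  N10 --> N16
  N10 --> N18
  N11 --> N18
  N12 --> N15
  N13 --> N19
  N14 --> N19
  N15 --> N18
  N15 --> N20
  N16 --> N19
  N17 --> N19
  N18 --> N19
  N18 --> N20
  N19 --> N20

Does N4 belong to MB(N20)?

Yes

N4 is a parent of N20.
So N4 ∈ MB(N20).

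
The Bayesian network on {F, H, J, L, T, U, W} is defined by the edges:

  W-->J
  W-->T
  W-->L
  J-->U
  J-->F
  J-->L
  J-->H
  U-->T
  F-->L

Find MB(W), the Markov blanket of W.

{F, J, L, T, U}

W has no parents.
Children of W: J, L, T.
Parents of each child, excluding W:
  J: no additional parents.
  parents(T) \ {W} = {U}.
  parents(L) \ {W} = {F, J}.
MB(W) = {F, J, L, T, U}.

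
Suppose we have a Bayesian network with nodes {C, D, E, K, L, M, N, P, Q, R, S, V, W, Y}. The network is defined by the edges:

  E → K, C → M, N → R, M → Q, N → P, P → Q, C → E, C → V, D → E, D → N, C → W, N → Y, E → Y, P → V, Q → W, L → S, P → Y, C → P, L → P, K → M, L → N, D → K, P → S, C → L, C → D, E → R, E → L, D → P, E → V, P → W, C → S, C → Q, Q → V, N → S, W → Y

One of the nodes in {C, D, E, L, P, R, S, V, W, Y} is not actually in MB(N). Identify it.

V

The Markov blanket of a node is its parents, its children, and the other parents of its children.
Pa(N) = {D, L}.
N's children: P, R, S, Y.
For each child, the remaining parents (spouses of N):
  P: C, D, L
  R: E
  S: C, L, P
  Y: E, P, W
MB(N) = {C, D, E, L, P, R, S, W, Y}.
V is neither a parent, child, nor co-parent of N, so it does not belong.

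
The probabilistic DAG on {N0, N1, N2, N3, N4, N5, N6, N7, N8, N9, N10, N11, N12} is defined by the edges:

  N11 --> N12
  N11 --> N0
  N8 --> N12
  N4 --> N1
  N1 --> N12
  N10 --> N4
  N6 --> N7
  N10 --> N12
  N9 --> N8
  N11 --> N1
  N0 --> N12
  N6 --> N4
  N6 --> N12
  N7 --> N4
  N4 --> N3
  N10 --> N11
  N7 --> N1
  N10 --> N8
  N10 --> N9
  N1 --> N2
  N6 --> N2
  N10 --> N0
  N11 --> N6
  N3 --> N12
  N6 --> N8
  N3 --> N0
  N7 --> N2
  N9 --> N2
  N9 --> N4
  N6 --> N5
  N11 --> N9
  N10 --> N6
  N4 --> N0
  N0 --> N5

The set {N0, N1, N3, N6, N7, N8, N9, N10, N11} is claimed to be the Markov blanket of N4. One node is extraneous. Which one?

N8

By definition, MB(N4) is built from N4's parents, N4's children, and the co-parents of N4.
Children of N4: N0, N1, N3.
N4 has parents N6, N7, N9, N10.
For each child, the remaining parents (spouses of N4):
  N1 also has parents N7, N11.
  N3 has no other parent.
  N0's other parents are N3, N10, N11.
MB(N4) = {N0, N1, N3, N6, N7, N9, N10, N11}.
N8 is neither a parent, child, nor co-parent of N4, so it does not belong.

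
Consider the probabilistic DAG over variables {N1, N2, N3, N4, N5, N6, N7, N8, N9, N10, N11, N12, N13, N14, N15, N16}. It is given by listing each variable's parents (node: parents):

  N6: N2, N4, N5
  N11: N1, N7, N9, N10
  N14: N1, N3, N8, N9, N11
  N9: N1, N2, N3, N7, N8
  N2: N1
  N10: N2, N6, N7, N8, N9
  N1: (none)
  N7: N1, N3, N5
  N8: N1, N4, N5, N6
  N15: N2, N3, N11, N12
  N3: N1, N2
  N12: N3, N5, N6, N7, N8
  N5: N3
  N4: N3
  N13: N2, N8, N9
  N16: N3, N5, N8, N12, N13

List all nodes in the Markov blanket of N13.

{N2, N3, N5, N8, N9, N12, N16}

The Markov blanket of a node is its parents, its children, and the other parents of its children.
Children of N13: N16.
Pa(N13) = {N2, N8, N9}.
Other parents of N13's children:
  N16: N3, N5, N8, N12
Taking the union gives {N2, N3, N5, N8, N9, N12, N16}.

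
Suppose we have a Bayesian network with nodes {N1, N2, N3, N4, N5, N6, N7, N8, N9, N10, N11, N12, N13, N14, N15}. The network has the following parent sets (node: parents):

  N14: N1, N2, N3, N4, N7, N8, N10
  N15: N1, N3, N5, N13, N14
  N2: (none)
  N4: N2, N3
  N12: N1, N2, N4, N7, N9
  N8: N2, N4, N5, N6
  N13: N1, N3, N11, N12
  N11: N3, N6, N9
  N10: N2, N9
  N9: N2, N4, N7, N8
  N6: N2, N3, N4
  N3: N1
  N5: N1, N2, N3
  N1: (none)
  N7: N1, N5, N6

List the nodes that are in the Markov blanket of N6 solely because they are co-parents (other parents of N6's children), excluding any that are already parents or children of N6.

Children of N6: N7, N8, N11.
  N7 also has parents N1, N5.
  N8's other parents are N2, N4, N5.
  N11's other parents are N3, N9.
Excluding nodes already adjacent to N6 (N2, N3, N4, N7, N8, N11), the co-parent-only contribution is {N1, N5, N9}.

{N1, N5, N9}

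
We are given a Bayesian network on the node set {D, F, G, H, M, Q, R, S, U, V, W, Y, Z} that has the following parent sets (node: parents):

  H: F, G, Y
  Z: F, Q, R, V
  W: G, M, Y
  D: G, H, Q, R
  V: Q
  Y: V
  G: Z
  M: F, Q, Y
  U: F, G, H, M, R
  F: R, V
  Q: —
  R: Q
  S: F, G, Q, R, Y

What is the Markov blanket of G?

The Markov blanket of a node is its parents, its children, and the other parents of its children.
Pa(G) = {Z}.
G's children: D, H, S, U, W.
Parents of each child, excluding G:
  parents(H) \ {G} = {F, Y}.
  S also has parents F, Q, R, Y.
  parents(D) \ {G} = {H, Q, R}.
  W's other parents are M, Y.
  U also has parents F, H, M, R.
MB(G) = {D, F, H, M, Q, R, S, U, W, Y, Z}.

{D, F, H, M, Q, R, S, U, W, Y, Z}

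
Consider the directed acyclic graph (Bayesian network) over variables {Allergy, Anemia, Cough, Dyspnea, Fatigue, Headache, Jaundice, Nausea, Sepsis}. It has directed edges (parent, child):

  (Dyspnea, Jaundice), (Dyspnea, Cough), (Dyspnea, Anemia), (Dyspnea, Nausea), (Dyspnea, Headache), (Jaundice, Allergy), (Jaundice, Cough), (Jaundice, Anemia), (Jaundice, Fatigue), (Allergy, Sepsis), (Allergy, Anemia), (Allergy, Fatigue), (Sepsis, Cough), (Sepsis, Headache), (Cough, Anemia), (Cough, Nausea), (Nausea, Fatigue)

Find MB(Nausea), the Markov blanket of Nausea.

A node's Markov blanket = Pa ∪ Ch ∪ (parents of Ch other than the node itself).
Nausea has parents Cough, Dyspnea.
Nausea's children: Fatigue.
Parents of each child, excluding Nausea:
  parents(Fatigue) \ {Nausea} = {Allergy, Jaundice}.
Taking the union gives {Allergy, Cough, Dyspnea, Fatigue, Jaundice}.

{Allergy, Cough, Dyspnea, Fatigue, Jaundice}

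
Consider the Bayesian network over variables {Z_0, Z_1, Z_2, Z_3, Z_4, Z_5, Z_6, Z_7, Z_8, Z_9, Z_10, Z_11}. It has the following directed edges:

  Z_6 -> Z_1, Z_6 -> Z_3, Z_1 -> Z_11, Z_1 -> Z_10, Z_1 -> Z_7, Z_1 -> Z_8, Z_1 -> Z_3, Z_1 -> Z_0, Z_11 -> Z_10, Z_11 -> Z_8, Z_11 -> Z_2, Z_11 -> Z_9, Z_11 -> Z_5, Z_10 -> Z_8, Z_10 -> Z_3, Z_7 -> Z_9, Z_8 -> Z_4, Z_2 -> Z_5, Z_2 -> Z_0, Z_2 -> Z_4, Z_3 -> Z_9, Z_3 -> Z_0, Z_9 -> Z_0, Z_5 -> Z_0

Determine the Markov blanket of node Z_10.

Recall MB(v) = parents ∪ children ∪ spouses, where spouses are the other parents of v's children.
Pa(Z_10) = {Z_1, Z_11}.
Children of Z_10: Z_3, Z_8.
Parents of each child, excluding Z_10:
  Z_8: Z_1, Z_11
  Z_3: Z_1, Z_6
So the Markov blanket of Z_10 is {Z_1, Z_3, Z_6, Z_8, Z_11}.

{Z_1, Z_3, Z_6, Z_8, Z_11}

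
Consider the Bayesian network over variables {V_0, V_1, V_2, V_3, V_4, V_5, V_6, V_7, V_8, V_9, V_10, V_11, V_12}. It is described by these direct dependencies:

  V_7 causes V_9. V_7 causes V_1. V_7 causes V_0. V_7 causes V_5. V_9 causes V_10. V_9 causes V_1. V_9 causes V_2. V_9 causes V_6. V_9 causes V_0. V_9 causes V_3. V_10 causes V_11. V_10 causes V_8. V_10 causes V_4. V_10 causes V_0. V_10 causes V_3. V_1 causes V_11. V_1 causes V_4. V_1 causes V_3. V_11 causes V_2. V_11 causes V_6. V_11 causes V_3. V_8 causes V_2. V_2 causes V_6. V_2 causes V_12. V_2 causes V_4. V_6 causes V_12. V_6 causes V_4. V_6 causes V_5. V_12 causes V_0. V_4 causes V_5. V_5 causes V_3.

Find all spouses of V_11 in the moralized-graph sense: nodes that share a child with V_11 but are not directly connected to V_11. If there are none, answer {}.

Children of V_11: V_2, V_3, V_6.
  parents(V_2) \ {V_11} = {V_8, V_9}.
  V_6's other parents are V_2, V_9.
  V_3's other parents are V_1, V_5, V_9, V_10.
Excluding nodes already adjacent to V_11 (V_1, V_2, V_3, V_6, V_10), the co-parent-only contribution is {V_5, V_8, V_9}.

{V_5, V_8, V_9}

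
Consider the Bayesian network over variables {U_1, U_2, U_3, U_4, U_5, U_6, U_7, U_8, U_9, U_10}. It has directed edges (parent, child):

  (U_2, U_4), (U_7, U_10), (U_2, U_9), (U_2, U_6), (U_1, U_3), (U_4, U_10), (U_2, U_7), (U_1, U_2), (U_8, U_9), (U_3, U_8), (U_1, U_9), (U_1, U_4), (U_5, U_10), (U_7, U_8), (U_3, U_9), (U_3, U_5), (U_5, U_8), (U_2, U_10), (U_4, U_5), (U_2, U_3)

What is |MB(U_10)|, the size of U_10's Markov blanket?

4

Pa(U_10) = {U_2, U_4, U_5, U_7}.
U_10 has no children.
With no children, U_10 has no spouses; the co-parent set is empty.
MB(U_10) = {U_2, U_4, U_5, U_7}, which has 4 nodes.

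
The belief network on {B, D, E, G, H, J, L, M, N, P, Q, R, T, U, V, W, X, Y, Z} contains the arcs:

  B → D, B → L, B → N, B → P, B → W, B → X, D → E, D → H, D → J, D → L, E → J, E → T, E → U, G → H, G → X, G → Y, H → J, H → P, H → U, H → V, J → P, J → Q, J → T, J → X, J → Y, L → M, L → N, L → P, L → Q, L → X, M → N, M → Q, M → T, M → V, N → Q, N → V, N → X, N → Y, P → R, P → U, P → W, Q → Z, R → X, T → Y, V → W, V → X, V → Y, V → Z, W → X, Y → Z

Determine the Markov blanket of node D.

A node's Markov blanket = Pa ∪ Ch ∪ (parents of Ch other than the node itself).
Pa(D) = {B}.
D has children E, H, J, L.
For each child, the remaining parents (spouses of D):
  E has no other parent.
  parents(H) \ {D} = {G}.
  J's other parents are E, H.
  parents(L) \ {D} = {B}.
Union: {B} ∪ {E, H, J, L} ∪ {B, E, G, H} = {B, E, G, H, J, L}.

{B, E, G, H, J, L}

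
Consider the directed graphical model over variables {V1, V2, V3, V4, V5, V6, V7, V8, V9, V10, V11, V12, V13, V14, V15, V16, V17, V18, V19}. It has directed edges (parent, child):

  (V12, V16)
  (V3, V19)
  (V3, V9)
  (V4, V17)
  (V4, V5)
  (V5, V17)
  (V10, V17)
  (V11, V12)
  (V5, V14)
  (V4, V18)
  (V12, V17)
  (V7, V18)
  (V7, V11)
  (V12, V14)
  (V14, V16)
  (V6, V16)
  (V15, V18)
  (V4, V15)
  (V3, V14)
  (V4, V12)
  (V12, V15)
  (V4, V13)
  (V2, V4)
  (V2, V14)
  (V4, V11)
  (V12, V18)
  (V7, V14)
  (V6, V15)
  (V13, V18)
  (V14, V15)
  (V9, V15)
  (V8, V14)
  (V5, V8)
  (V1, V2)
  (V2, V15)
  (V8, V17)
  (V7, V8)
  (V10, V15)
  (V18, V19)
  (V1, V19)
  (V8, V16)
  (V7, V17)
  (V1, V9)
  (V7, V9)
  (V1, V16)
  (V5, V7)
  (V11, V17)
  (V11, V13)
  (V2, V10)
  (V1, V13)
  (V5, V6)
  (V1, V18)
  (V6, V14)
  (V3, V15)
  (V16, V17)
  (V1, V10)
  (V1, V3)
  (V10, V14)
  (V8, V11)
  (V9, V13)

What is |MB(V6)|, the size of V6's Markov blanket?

13

By definition, MB(V6) is built from V6's parents, V6's children, and the co-parents of V6.
V6 has parent V5.
Ch(V6) = {V14, V15, V16}.
For each child, the remaining parents (spouses of V6):
  V14: V2, V3, V5, V7, V8, V10, V12
  V15: V2, V3, V4, V9, V10, V12, V14
  V16: V1, V8, V12, V14
MB(V6) = {V1, V2, V3, V4, V5, V7, V8, V9, V10, V12, V14, V15, V16}, which has 13 nodes.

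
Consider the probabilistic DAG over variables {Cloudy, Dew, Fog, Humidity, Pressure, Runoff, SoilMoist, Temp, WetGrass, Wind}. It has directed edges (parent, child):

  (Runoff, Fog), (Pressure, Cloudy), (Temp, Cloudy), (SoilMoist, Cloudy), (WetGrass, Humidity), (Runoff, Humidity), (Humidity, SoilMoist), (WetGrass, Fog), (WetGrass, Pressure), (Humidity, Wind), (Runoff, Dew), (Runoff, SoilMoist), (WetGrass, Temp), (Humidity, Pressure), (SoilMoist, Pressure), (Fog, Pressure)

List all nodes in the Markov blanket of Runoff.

A node's Markov blanket = Pa ∪ Ch ∪ (parents of Ch other than the node itself).
Runoff has no parents.
Ch(Runoff) = {Dew, Fog, Humidity, SoilMoist}.
Parents of each child, excluding Runoff:
  Humidity's other parent is WetGrass.
  parents(Fog) \ {Runoff} = {WetGrass}.
  SoilMoist also has parent Humidity.
  Dew: no additional parents.
MB(Runoff) = {Dew, Fog, Humidity, SoilMoist, WetGrass}.

{Dew, Fog, Humidity, SoilMoist, WetGrass}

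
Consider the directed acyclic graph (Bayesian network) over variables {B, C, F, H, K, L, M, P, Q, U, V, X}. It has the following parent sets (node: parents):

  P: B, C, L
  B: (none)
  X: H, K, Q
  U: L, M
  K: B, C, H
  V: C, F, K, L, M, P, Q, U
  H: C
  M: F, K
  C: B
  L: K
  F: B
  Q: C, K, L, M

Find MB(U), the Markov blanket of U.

By definition, MB(U) is built from U's parents, U's children, and the co-parents of U.
Parents of U: L, M.
Children of U: V.
For each child, the remaining parents (spouses of U):
  V: C, F, K, L, M, P, Q
Taking the union gives {C, F, K, L, M, P, Q, V}.

{C, F, K, L, M, P, Q, V}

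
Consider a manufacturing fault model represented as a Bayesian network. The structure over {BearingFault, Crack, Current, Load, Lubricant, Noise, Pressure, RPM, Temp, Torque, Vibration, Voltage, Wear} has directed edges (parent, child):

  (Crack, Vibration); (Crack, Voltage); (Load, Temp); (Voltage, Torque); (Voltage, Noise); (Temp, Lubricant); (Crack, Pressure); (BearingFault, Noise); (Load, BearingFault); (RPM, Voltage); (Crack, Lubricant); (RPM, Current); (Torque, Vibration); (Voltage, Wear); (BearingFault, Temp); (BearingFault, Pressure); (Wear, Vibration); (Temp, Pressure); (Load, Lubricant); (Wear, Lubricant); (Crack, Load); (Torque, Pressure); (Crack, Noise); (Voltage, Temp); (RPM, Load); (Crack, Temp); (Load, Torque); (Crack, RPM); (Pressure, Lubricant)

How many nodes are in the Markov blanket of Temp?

8

Temp has parents BearingFault, Crack, Load, Voltage.
Temp has children Lubricant, Pressure.
For each child, the remaining parents (spouses of Temp):
  Pressure's other parents are BearingFault, Crack, Torque.
  parents(Lubricant) \ {Temp} = {Crack, Load, Pressure, Wear}.
MB(Temp) = {BearingFault, Crack, Load, Lubricant, Pressure, Torque, Voltage, Wear}, which has 8 nodes.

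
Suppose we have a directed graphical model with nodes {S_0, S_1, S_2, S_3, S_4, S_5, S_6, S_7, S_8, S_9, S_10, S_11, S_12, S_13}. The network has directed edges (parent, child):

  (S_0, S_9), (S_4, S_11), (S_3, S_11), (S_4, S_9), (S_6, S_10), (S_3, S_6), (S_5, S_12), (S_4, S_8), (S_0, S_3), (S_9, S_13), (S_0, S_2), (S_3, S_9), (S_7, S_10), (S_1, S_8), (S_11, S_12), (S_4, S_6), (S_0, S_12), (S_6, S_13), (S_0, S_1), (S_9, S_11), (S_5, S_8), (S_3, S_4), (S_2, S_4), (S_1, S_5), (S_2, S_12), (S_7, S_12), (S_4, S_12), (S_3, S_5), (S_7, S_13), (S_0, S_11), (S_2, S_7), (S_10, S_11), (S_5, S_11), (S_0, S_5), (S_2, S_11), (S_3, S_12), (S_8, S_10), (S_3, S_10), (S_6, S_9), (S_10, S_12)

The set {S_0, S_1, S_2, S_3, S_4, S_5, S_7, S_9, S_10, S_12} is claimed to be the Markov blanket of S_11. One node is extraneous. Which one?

S_11's parents: S_0, S_2, S_3, S_4, S_5, S_9, S_10.
Children of S_11: S_12.
Co-parents of S_11 (other parents of its children):
  S_12: S_0, S_2, S_3, S_4, S_5, S_7, S_10
MB(S_11) = {S_0, S_2, S_3, S_4, S_5, S_7, S_9, S_10, S_12}.
S_1 is neither a parent, child, nor co-parent of S_11, so it does not belong.

S_1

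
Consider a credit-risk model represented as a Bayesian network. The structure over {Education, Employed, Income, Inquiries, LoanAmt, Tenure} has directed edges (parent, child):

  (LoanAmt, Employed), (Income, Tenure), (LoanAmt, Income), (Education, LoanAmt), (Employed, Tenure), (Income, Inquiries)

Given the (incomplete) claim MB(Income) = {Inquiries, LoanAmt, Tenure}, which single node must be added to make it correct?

Employed

By definition, MB(Income) is built from Income's parents, Income's children, and the co-parents of Income.
Pa(Income) = {LoanAmt}.
Income's children: Inquiries, Tenure.
Parents of each child, excluding Income:
  Inquiries: no additional parents.
  Tenure's other parent is Employed.
MB(Income) = {Employed, Inquiries, LoanAmt, Tenure}.
Comparing with the claimed set, Employed is missing.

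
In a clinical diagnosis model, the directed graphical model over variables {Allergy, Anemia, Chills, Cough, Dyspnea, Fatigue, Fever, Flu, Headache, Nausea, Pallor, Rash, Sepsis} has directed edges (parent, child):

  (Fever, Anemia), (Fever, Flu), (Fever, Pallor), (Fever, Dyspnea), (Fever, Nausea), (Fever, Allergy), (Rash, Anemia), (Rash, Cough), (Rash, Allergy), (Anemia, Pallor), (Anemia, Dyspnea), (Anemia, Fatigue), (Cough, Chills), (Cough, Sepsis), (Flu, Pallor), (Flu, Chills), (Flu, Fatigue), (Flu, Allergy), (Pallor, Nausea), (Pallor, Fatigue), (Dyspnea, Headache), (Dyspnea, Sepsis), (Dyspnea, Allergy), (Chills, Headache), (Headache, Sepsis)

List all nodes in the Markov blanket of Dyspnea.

{Allergy, Anemia, Chills, Cough, Fever, Flu, Headache, Rash, Sepsis}

Recall MB(v) = parents ∪ children ∪ spouses, where spouses are the other parents of v's children.
Dyspnea has parents Anemia, Fever.
Dyspnea has children Allergy, Headache, Sepsis.
Co-parents of Dyspnea (other parents of its children):
  parents(Headache) \ {Dyspnea} = {Chills}.
  Sepsis also has parents Cough, Headache.
  parents(Allergy) \ {Dyspnea} = {Fever, Flu, Rash}.
MB(Dyspnea) = {Allergy, Anemia, Chills, Cough, Fever, Flu, Headache, Rash, Sepsis}.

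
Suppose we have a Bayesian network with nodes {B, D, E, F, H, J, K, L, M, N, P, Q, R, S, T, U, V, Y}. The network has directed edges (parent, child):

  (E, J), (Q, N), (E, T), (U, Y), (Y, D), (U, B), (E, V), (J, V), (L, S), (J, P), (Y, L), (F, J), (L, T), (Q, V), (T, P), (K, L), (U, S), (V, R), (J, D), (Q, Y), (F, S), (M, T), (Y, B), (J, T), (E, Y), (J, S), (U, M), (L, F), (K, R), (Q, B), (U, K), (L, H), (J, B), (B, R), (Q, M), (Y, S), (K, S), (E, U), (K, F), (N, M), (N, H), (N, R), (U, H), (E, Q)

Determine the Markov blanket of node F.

F's children: J, S.
Parents of F: K, L.
Co-parents of F (other parents of its children):
  J's other parent is E.
  S also has parents J, K, L, U, Y.
Union: {K, L} ∪ {J, S} ∪ {E, J, K, L, U, Y} = {E, J, K, L, S, U, Y}.

{E, J, K, L, S, U, Y}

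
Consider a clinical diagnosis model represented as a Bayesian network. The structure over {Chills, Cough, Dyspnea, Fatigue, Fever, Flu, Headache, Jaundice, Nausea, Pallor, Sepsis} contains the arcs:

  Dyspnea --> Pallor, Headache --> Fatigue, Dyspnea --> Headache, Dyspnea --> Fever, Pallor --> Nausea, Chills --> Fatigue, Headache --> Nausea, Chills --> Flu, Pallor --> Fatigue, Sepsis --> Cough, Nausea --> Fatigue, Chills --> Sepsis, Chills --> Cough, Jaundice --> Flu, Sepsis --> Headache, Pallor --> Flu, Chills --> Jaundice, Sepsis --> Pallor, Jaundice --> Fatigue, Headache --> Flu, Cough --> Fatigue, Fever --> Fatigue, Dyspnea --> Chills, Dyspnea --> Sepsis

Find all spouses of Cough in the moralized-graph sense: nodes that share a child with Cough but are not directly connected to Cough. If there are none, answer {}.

{Fever, Headache, Jaundice, Nausea, Pallor}

Children of Cough: Fatigue.
  Fatigue's other parents are Chills, Fever, Headache, Jaundice, Nausea, Pallor.
Excluding nodes already adjacent to Cough (Chills, Fatigue, Sepsis), the co-parent-only contribution is {Fever, Headache, Jaundice, Nausea, Pallor}.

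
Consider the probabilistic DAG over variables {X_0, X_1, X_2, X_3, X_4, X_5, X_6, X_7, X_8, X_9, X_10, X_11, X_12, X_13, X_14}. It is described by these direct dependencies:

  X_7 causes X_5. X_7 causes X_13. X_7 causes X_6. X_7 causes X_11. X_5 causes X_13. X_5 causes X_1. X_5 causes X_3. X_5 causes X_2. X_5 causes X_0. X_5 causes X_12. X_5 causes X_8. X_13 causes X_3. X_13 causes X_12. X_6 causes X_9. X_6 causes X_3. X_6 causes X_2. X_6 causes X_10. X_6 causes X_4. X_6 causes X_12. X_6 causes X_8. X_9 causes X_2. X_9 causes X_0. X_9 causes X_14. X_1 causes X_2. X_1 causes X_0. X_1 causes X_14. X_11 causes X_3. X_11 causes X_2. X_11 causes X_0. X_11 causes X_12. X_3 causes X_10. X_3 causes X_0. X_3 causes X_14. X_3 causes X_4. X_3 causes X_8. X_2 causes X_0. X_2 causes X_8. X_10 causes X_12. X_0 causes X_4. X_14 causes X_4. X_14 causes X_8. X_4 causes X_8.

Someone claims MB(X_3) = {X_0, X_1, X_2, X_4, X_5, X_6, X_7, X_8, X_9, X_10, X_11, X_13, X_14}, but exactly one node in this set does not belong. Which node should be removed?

X_7

The Markov blanket of a node is its parents, its children, and the other parents of its children.
X_3 has parents X_5, X_6, X_11, X_13.
X_3 has children X_0, X_4, X_8, X_10, X_14.
For each child, the remaining parents (spouses of X_3):
  X_10: X_6
  X_0: X_1, X_2, X_5, X_9, X_11
  X_14: X_1, X_9
  X_4: X_0, X_6, X_14
  X_8: X_2, X_4, X_5, X_6, X_14
MB(X_3) = {X_0, X_1, X_2, X_4, X_5, X_6, X_8, X_9, X_10, X_11, X_13, X_14}.
X_7 is neither a parent, child, nor co-parent of X_3, so it does not belong.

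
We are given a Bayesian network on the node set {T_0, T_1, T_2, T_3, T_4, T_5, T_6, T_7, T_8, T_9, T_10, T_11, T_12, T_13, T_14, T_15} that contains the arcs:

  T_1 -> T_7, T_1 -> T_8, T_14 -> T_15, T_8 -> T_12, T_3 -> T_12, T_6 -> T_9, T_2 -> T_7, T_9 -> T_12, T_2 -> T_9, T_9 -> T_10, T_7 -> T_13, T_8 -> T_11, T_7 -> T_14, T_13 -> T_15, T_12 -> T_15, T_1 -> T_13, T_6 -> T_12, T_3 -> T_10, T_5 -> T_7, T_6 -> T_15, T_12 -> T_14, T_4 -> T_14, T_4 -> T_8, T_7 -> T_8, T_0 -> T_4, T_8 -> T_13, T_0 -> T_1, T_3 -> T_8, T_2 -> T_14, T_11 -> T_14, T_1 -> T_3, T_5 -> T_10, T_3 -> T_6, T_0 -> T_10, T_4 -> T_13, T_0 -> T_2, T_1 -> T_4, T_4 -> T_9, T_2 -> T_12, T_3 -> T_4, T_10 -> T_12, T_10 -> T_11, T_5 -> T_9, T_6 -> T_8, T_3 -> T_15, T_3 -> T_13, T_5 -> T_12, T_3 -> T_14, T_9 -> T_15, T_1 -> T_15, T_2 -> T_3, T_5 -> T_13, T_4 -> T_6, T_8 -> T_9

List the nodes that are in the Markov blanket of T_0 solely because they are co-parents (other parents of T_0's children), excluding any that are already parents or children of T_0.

Children of T_0: T_1, T_2, T_4, T_10.
  T_1: —
  T_2: —
  T_4: T_1, T_3
  T_10: T_3, T_5, T_9
Excluding nodes already adjacent to T_0 (T_1, T_2, T_4, T_10), the co-parent-only contribution is {T_3, T_5, T_9}.

{T_3, T_5, T_9}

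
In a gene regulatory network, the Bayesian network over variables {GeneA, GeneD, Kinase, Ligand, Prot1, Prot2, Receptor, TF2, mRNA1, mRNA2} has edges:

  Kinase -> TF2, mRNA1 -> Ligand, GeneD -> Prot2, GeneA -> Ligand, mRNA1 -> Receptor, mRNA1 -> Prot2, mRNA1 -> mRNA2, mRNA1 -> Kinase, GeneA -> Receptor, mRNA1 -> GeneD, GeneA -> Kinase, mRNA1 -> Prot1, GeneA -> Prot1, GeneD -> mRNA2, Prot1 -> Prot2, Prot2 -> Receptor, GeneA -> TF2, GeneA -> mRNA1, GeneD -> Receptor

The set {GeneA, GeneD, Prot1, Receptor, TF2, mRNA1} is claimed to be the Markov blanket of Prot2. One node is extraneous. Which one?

TF2

By definition, MB(Prot2) is built from Prot2's parents, Prot2's children, and the co-parents of Prot2.
Ch(Prot2) = {Receptor}.
Pa(Prot2) = {GeneD, Prot1, mRNA1}.
For each child, the remaining parents (spouses of Prot2):
  Receptor's other parents are GeneA, GeneD, mRNA1.
MB(Prot2) = {GeneA, GeneD, Prot1, Receptor, mRNA1}.
TF2 is neither a parent, child, nor co-parent of Prot2, so it does not belong.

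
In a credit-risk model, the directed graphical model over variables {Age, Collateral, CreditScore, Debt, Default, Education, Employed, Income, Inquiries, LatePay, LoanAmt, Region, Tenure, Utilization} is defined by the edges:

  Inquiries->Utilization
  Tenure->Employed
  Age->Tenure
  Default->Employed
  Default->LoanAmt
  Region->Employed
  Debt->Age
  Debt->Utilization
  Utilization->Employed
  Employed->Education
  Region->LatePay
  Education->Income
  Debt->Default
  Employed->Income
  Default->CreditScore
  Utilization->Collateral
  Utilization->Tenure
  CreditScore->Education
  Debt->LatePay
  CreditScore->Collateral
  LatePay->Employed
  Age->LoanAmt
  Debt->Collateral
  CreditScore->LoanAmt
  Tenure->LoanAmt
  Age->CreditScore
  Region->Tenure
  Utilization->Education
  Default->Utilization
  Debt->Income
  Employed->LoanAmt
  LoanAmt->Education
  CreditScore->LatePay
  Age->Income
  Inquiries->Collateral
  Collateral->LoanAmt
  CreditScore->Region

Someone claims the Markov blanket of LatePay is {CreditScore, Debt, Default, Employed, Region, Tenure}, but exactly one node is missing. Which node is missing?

LatePay has child Employed.
Pa(LatePay) = {CreditScore, Debt, Region}.
Parents of each child, excluding LatePay:
  Employed: Default, Region, Tenure, Utilization
MB(LatePay) = {CreditScore, Debt, Default, Employed, Region, Tenure, Utilization}.
Comparing with the claimed set, Utilization is missing.

Utilization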